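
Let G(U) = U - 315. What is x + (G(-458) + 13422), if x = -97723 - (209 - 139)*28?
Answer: -87034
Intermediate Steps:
G(U) = -315 + U
x = -99683 (x = -97723 - 70*28 = -97723 - 1*1960 = -97723 - 1960 = -99683)
x + (G(-458) + 13422) = -99683 + ((-315 - 458) + 13422) = -99683 + (-773 + 13422) = -99683 + 12649 = -87034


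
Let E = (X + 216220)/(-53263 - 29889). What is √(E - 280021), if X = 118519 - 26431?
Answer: 5*I*√1210101415565/10394 ≈ 529.17*I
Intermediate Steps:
X = 92088
E = -77077/20788 (E = (92088 + 216220)/(-53263 - 29889) = 308308/(-83152) = 308308*(-1/83152) = -77077/20788 ≈ -3.7078)
√(E - 280021) = √(-77077/20788 - 280021) = √(-5821153625/20788) = 5*I*√1210101415565/10394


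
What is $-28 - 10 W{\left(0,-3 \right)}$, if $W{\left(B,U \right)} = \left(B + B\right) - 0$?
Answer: $-28$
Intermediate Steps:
$W{\left(B,U \right)} = 2 B$ ($W{\left(B,U \right)} = 2 B + 0 = 2 B$)
$-28 - 10 W{\left(0,-3 \right)} = -28 - 10 \cdot 2 \cdot 0 = -28 - 0 = -28 + 0 = -28$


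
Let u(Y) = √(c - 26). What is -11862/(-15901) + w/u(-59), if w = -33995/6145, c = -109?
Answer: 11862/15901 + 6799*I*√15/55305 ≈ 0.74599 + 0.47613*I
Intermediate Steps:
u(Y) = 3*I*√15 (u(Y) = √(-109 - 26) = √(-135) = 3*I*√15)
w = -6799/1229 (w = -33995*1/6145 = -6799/1229 ≈ -5.5321)
-11862/(-15901) + w/u(-59) = -11862/(-15901) - 6799*(-I*√15/45)/1229 = -11862*(-1/15901) - (-6799)*I*√15/55305 = 11862/15901 + 6799*I*√15/55305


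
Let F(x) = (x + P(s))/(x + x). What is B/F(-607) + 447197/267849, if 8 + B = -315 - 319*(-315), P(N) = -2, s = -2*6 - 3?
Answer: 10856606090035/54373347 ≈ 1.9967e+5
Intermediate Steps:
s = -15 (s = -12 - 3 = -15)
B = 100162 (B = -8 + (-315 - 319*(-315)) = -8 + (-315 + 100485) = -8 + 100170 = 100162)
F(x) = (-2 + x)/(2*x) (F(x) = (x - 2)/(x + x) = (-2 + x)/((2*x)) = (-2 + x)*(1/(2*x)) = (-2 + x)/(2*x))
B/F(-607) + 447197/267849 = 100162/(((1/2)*(-2 - 607)/(-607))) + 447197/267849 = 100162/(((1/2)*(-1/607)*(-609))) + 447197*(1/267849) = 100162/(609/1214) + 447197/267849 = 100162*(1214/609) + 447197/267849 = 121596668/609 + 447197/267849 = 10856606090035/54373347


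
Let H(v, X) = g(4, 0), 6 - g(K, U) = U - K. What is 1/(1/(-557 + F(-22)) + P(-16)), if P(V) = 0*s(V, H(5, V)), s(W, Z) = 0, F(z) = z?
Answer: -579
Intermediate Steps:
g(K, U) = 6 + K - U (g(K, U) = 6 - (U - K) = 6 + (K - U) = 6 + K - U)
H(v, X) = 10 (H(v, X) = 6 + 4 - 1*0 = 6 + 4 + 0 = 10)
P(V) = 0 (P(V) = 0*0 = 0)
1/(1/(-557 + F(-22)) + P(-16)) = 1/(1/(-557 - 22) + 0) = 1/(1/(-579) + 0) = 1/(-1/579 + 0) = 1/(-1/579) = -579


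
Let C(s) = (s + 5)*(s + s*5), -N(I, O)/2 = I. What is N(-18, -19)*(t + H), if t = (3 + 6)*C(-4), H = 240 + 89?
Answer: 4068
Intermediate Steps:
N(I, O) = -2*I
C(s) = 6*s*(5 + s) (C(s) = (5 + s)*(s + 5*s) = (5 + s)*(6*s) = 6*s*(5 + s))
H = 329
t = -216 (t = (3 + 6)*(6*(-4)*(5 - 4)) = 9*(6*(-4)*1) = 9*(-24) = -216)
N(-18, -19)*(t + H) = (-2*(-18))*(-216 + 329) = 36*113 = 4068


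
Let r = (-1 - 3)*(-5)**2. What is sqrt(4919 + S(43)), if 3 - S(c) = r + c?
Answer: sqrt(4979) ≈ 70.562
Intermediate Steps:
r = -100 (r = -4*25 = -100)
S(c) = 103 - c (S(c) = 3 - (-100 + c) = 3 + (100 - c) = 103 - c)
sqrt(4919 + S(43)) = sqrt(4919 + (103 - 1*43)) = sqrt(4919 + (103 - 43)) = sqrt(4919 + 60) = sqrt(4979)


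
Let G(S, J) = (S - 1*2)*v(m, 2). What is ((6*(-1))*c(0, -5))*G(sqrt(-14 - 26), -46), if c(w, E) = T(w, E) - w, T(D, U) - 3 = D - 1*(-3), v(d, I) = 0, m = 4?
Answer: 0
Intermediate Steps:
T(D, U) = 6 + D (T(D, U) = 3 + (D - 1*(-3)) = 3 + (D + 3) = 3 + (3 + D) = 6 + D)
c(w, E) = 6 (c(w, E) = (6 + w) - w = 6)
G(S, J) = 0 (G(S, J) = (S - 1*2)*0 = (S - 2)*0 = (-2 + S)*0 = 0)
((6*(-1))*c(0, -5))*G(sqrt(-14 - 26), -46) = ((6*(-1))*6)*0 = -6*6*0 = -36*0 = 0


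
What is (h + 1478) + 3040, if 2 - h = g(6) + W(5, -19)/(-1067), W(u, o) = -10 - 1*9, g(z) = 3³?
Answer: 4794012/1067 ≈ 4493.0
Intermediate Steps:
g(z) = 27
W(u, o) = -19 (W(u, o) = -10 - 9 = -19)
h = -26694/1067 (h = 2 - (27 - 19/(-1067)) = 2 - (27 - 19*(-1/1067)) = 2 - (27 + 19/1067) = 2 - 1*28828/1067 = 2 - 28828/1067 = -26694/1067 ≈ -25.018)
(h + 1478) + 3040 = (-26694/1067 + 1478) + 3040 = 1550332/1067 + 3040 = 4794012/1067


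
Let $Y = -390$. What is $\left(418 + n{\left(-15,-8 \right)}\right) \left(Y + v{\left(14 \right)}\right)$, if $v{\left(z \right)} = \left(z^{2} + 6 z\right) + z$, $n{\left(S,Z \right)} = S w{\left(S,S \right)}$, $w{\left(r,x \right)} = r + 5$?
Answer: $-54528$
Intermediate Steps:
$w{\left(r,x \right)} = 5 + r$
$n{\left(S,Z \right)} = S \left(5 + S\right)$
$v{\left(z \right)} = z^{2} + 7 z$
$\left(418 + n{\left(-15,-8 \right)}\right) \left(Y + v{\left(14 \right)}\right) = \left(418 - 15 \left(5 - 15\right)\right) \left(-390 + 14 \left(7 + 14\right)\right) = \left(418 - -150\right) \left(-390 + 14 \cdot 21\right) = \left(418 + 150\right) \left(-390 + 294\right) = 568 \left(-96\right) = -54528$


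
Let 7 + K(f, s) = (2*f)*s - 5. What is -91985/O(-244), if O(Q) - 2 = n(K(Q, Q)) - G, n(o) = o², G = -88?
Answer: -18397/2835056738 ≈ -6.4891e-6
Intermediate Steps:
K(f, s) = -12 + 2*f*s (K(f, s) = -7 + ((2*f)*s - 5) = -7 + (2*f*s - 5) = -7 + (-5 + 2*f*s) = -12 + 2*f*s)
O(Q) = 90 + (-12 + 2*Q²)² (O(Q) = 2 + ((-12 + 2*Q*Q)² - 1*(-88)) = 2 + ((-12 + 2*Q²)² + 88) = 2 + (88 + (-12 + 2*Q²)²) = 90 + (-12 + 2*Q²)²)
-91985/O(-244) = -91985/(90 + 4*(-6 + (-244)²)²) = -91985/(90 + 4*(-6 + 59536)²) = -91985/(90 + 4*59530²) = -91985/(90 + 4*3543820900) = -91985/(90 + 14175283600) = -91985/14175283690 = -91985*1/14175283690 = -18397/2835056738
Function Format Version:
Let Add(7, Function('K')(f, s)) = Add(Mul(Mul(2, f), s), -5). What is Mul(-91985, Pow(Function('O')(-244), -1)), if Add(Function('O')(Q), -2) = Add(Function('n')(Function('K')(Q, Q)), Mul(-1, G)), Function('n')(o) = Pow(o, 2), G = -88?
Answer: Rational(-18397, 2835056738) ≈ -6.4891e-6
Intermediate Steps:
Function('K')(f, s) = Add(-12, Mul(2, f, s)) (Function('K')(f, s) = Add(-7, Add(Mul(Mul(2, f), s), -5)) = Add(-7, Add(Mul(2, f, s), -5)) = Add(-7, Add(-5, Mul(2, f, s))) = Add(-12, Mul(2, f, s)))
Function('O')(Q) = Add(90, Pow(Add(-12, Mul(2, Pow(Q, 2))), 2)) (Function('O')(Q) = Add(2, Add(Pow(Add(-12, Mul(2, Q, Q)), 2), Mul(-1, -88))) = Add(2, Add(Pow(Add(-12, Mul(2, Pow(Q, 2))), 2), 88)) = Add(2, Add(88, Pow(Add(-12, Mul(2, Pow(Q, 2))), 2))) = Add(90, Pow(Add(-12, Mul(2, Pow(Q, 2))), 2)))
Mul(-91985, Pow(Function('O')(-244), -1)) = Mul(-91985, Pow(Add(90, Mul(4, Pow(Add(-6, Pow(-244, 2)), 2))), -1)) = Mul(-91985, Pow(Add(90, Mul(4, Pow(Add(-6, 59536), 2))), -1)) = Mul(-91985, Pow(Add(90, Mul(4, Pow(59530, 2))), -1)) = Mul(-91985, Pow(Add(90, Mul(4, 3543820900)), -1)) = Mul(-91985, Pow(Add(90, 14175283600), -1)) = Mul(-91985, Pow(14175283690, -1)) = Mul(-91985, Rational(1, 14175283690)) = Rational(-18397, 2835056738)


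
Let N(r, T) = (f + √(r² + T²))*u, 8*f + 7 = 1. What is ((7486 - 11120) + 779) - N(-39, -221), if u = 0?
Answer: -2855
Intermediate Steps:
f = -¾ (f = -7/8 + (⅛)*1 = -7/8 + ⅛ = -¾ ≈ -0.75000)
N(r, T) = 0 (N(r, T) = (-¾ + √(r² + T²))*0 = (-¾ + √(T² + r²))*0 = 0)
((7486 - 11120) + 779) - N(-39, -221) = ((7486 - 11120) + 779) - 1*0 = (-3634 + 779) + 0 = -2855 + 0 = -2855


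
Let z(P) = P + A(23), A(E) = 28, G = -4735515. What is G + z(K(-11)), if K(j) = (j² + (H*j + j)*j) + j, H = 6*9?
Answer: -4728722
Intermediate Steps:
H = 54
K(j) = j + 56*j² (K(j) = (j² + (54*j + j)*j) + j = (j² + (55*j)*j) + j = (j² + 55*j²) + j = 56*j² + j = j + 56*j²)
z(P) = 28 + P (z(P) = P + 28 = 28 + P)
G + z(K(-11)) = -4735515 + (28 - 11*(1 + 56*(-11))) = -4735515 + (28 - 11*(1 - 616)) = -4735515 + (28 - 11*(-615)) = -4735515 + (28 + 6765) = -4735515 + 6793 = -4728722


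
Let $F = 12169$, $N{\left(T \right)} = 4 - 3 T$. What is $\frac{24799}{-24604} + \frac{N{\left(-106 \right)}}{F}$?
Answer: $- \frac{293856543}{299406076} \approx -0.98146$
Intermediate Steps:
$\frac{24799}{-24604} + \frac{N{\left(-106 \right)}}{F} = \frac{24799}{-24604} + \frac{4 - -318}{12169} = 24799 \left(- \frac{1}{24604}\right) + \left(4 + 318\right) \frac{1}{12169} = - \frac{24799}{24604} + 322 \cdot \frac{1}{12169} = - \frac{24799}{24604} + \frac{322}{12169} = - \frac{293856543}{299406076}$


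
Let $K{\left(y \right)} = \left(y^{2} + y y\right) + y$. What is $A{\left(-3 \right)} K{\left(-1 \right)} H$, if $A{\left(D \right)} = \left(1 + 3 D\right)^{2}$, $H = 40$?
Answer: $2560$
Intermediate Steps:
$K{\left(y \right)} = y + 2 y^{2}$ ($K{\left(y \right)} = \left(y^{2} + y^{2}\right) + y = 2 y^{2} + y = y + 2 y^{2}$)
$A{\left(-3 \right)} K{\left(-1 \right)} H = \left(1 + 3 \left(-3\right)\right)^{2} \left(- (1 + 2 \left(-1\right))\right) 40 = \left(1 - 9\right)^{2} \left(- (1 - 2)\right) 40 = \left(-8\right)^{2} \left(\left(-1\right) \left(-1\right)\right) 40 = 64 \cdot 1 \cdot 40 = 64 \cdot 40 = 2560$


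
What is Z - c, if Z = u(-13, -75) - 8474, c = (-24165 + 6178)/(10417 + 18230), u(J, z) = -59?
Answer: -244426864/28647 ≈ -8532.4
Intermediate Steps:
c = -17987/28647 ≈ -0.62788
Z = -8533 (Z = -59 - 8474 = -8533)
Z - c = -8533 - 1*(-17987/28647) = -8533 + 17987/28647 = -244426864/28647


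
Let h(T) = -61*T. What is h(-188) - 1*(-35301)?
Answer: 46769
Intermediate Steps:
h(-188) - 1*(-35301) = -61*(-188) - 1*(-35301) = 11468 + 35301 = 46769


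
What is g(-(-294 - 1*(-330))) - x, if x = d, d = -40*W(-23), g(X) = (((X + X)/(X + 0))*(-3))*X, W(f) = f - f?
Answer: 216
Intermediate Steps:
W(f) = 0
g(X) = -6*X (g(X) = (((2*X)/X)*(-3))*X = (2*(-3))*X = -6*X)
d = 0 (d = -40*0 = 0)
x = 0
g(-(-294 - 1*(-330))) - x = -(-6)*(-294 - 1*(-330)) - 1*0 = -(-6)*(-294 + 330) + 0 = -(-6)*36 + 0 = -6*(-36) + 0 = 216 + 0 = 216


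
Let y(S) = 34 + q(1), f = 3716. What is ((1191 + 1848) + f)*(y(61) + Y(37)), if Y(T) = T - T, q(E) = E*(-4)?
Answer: 202650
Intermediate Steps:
q(E) = -4*E
Y(T) = 0
y(S) = 30 (y(S) = 34 - 4*1 = 34 - 4 = 30)
((1191 + 1848) + f)*(y(61) + Y(37)) = ((1191 + 1848) + 3716)*(30 + 0) = (3039 + 3716)*30 = 6755*30 = 202650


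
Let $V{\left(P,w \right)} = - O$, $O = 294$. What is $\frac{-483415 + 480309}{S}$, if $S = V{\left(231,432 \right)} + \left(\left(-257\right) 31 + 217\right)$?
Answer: $\frac{1553}{4022} \approx 0.38613$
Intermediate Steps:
$V{\left(P,w \right)} = -294$ ($V{\left(P,w \right)} = \left(-1\right) 294 = -294$)
$S = -8044$ ($S = -294 + \left(\left(-257\right) 31 + 217\right) = -294 + \left(-7967 + 217\right) = -294 - 7750 = -8044$)
$\frac{-483415 + 480309}{S} = \frac{-483415 + 480309}{-8044} = \left(-3106\right) \left(- \frac{1}{8044}\right) = \frac{1553}{4022}$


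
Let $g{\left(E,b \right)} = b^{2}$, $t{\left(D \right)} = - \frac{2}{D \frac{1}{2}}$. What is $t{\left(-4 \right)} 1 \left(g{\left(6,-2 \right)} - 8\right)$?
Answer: $-4$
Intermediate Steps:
$t{\left(D \right)} = - \frac{4}{D}$ ($t{\left(D \right)} = - \frac{2}{D \frac{1}{2}} = - \frac{2}{\frac{1}{2} D} = - 2 \frac{2}{D} = - \frac{4}{D}$)
$t{\left(-4 \right)} 1 \left(g{\left(6,-2 \right)} - 8\right) = - \frac{4}{-4} \cdot 1 \left(\left(-2\right)^{2} - 8\right) = \left(-4\right) \left(- \frac{1}{4}\right) 1 \left(4 - 8\right) = 1 \cdot 1 \left(-4\right) = 1 \left(-4\right) = -4$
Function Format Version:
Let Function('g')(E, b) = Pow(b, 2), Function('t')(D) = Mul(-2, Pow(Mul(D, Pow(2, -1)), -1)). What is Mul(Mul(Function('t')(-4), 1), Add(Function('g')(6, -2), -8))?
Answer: -4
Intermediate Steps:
Function('t')(D) = Mul(-4, Pow(D, -1)) (Function('t')(D) = Mul(-2, Pow(Mul(D, Rational(1, 2)), -1)) = Mul(-2, Pow(Mul(Rational(1, 2), D), -1)) = Mul(-2, Mul(2, Pow(D, -1))) = Mul(-4, Pow(D, -1)))
Mul(Mul(Function('t')(-4), 1), Add(Function('g')(6, -2), -8)) = Mul(Mul(Mul(-4, Pow(-4, -1)), 1), Add(Pow(-2, 2), -8)) = Mul(Mul(Mul(-4, Rational(-1, 4)), 1), Add(4, -8)) = Mul(Mul(1, 1), -4) = Mul(1, -4) = -4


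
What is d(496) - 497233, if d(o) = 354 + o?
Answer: -496383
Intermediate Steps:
d(496) - 497233 = (354 + 496) - 497233 = 850 - 497233 = -496383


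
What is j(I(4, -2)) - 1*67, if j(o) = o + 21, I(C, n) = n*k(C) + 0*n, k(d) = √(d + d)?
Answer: -46 - 4*√2 ≈ -51.657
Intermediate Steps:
k(d) = √2*√d (k(d) = √(2*d) = √2*√d)
I(C, n) = n*√2*√C (I(C, n) = n*(√2*√C) + 0*n = n*√2*√C + 0 = n*√2*√C)
j(o) = 21 + o
j(I(4, -2)) - 1*67 = (21 - 2*√2*√4) - 1*67 = (21 - 2*√2*2) - 67 = (21 - 4*√2) - 67 = -46 - 4*√2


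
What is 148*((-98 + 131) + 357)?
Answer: 57720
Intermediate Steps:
148*((-98 + 131) + 357) = 148*(33 + 357) = 148*390 = 57720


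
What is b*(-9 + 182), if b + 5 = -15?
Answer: -3460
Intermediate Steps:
b = -20 (b = -5 - 15 = -20)
b*(-9 + 182) = -20*(-9 + 182) = -20*173 = -3460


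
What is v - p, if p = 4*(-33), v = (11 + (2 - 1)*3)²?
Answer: 328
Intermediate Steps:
v = 196 (v = (11 + 1*3)² = (11 + 3)² = 14² = 196)
p = -132
v - p = 196 - 1*(-132) = 196 + 132 = 328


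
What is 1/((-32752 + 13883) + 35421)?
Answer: 1/16552 ≈ 6.0416e-5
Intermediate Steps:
1/((-32752 + 13883) + 35421) = 1/(-18869 + 35421) = 1/16552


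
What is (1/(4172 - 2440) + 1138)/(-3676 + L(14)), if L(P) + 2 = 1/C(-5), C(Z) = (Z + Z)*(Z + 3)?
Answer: -9855085/31851047 ≈ -0.30941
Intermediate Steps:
C(Z) = 2*Z*(3 + Z) (C(Z) = (2*Z)*(3 + Z) = 2*Z*(3 + Z))
L(P) = -39/20 (L(P) = -2 + 1/(2*(-5)*(3 - 5)) = -2 + 1/(2*(-5)*(-2)) = -2 + 1/20 = -39/20)
(1/(4172 - 2440) + 1138)/(-3676 + L(14)) = (1/(4172 - 2440) + 1138)/(-3676 - 39/20) = (1/1732 + 1138)/(-73559/20) = (1/1732 + 1138)*(-20/73559) = (1971017/1732)*(-20/73559) = -9855085/31851047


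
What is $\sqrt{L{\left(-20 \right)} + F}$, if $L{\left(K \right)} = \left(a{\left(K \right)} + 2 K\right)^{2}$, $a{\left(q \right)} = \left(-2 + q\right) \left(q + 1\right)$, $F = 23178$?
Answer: $\sqrt{166062} \approx 407.51$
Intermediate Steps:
$a{\left(q \right)} = \left(1 + q\right) \left(-2 + q\right)$ ($a{\left(q \right)} = \left(-2 + q\right) \left(1 + q\right) = \left(1 + q\right) \left(-2 + q\right)$)
$L{\left(K \right)} = \left(-2 + K + K^{2}\right)^{2}$ ($L{\left(K \right)} = \left(\left(-2 + K^{2} - K\right) + 2 K\right)^{2} = \left(-2 + K + K^{2}\right)^{2}$)
$\sqrt{L{\left(-20 \right)} + F} = \sqrt{\left(-2 - 20 + \left(-20\right)^{2}\right)^{2} + 23178} = \sqrt{\left(-2 - 20 + 400\right)^{2} + 23178} = \sqrt{378^{2} + 23178} = \sqrt{142884 + 23178} = \sqrt{166062}$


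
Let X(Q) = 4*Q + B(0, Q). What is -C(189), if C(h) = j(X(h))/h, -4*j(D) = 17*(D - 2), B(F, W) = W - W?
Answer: 6409/378 ≈ 16.955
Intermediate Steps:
B(F, W) = 0
X(Q) = 4*Q (X(Q) = 4*Q + 0 = 4*Q)
j(D) = 17/2 - 17*D/4 (j(D) = -17*(D - 2)/4 = -17*(-2 + D)/4 = -(-34 + 17*D)/4 = 17/2 - 17*D/4)
C(h) = (17/2 - 17*h)/h
-C(189) = -(-17 + (17/2)/189) = -(-17 + (17/2)*(1/189)) = -(-17 + 17/378) = -1*(-6409/378) = 6409/378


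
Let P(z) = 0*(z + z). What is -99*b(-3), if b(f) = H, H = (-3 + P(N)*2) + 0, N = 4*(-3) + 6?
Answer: 297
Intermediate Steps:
N = -6 (N = -12 + 6 = -6)
P(z) = 0 (P(z) = 0*(2*z) = 0)
H = -3 (H = (-3 + 0*2) + 0 = (-3 + 0) + 0 = -3 + 0 = -3)
b(f) = -3
-99*b(-3) = -99*(-3) = 297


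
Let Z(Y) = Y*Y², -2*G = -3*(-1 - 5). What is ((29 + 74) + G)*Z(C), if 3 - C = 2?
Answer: 94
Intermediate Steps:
G = -9 (G = -(-3)*(-1 - 5)/2 = -(-3)*(-6)/2 = -½*18 = -9)
C = 1 (C = 3 - 1*2 = 3 - 2 = 1)
Z(Y) = Y³
((29 + 74) + G)*Z(C) = ((29 + 74) - 9)*1³ = (103 - 9)*1 = 94*1 = 94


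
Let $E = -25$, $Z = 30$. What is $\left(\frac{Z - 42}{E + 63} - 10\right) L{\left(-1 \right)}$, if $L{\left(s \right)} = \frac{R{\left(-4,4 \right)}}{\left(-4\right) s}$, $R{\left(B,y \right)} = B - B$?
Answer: $0$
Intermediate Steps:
$R{\left(B,y \right)} = 0$
$L{\left(s \right)} = 0$ ($L{\left(s \right)} = \frac{0}{\left(-4\right) s} = 0 \left(- \frac{1}{4 s}\right) = 0$)
$\left(\frac{Z - 42}{E + 63} - 10\right) L{\left(-1 \right)} = \left(\frac{30 - 42}{-25 + 63} - 10\right) 0 = \left(- \frac{12}{38} - 10\right) 0 = \left(\left(-12\right) \frac{1}{38} - 10\right) 0 = \left(- \frac{6}{19} - 10\right) 0 = \left(- \frac{196}{19}\right) 0 = 0$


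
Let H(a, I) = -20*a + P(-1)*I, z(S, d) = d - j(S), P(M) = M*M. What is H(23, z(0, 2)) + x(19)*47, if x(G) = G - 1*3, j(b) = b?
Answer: 294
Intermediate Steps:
P(M) = M**2
z(S, d) = d - S
H(a, I) = I - 20*a (H(a, I) = -20*a + (-1)**2*I = -20*a + 1*I = -20*a + I = I - 20*a)
x(G) = -3 + G (x(G) = G - 3 = -3 + G)
H(23, z(0, 2)) + x(19)*47 = ((2 - 1*0) - 20*23) + (-3 + 19)*47 = ((2 + 0) - 460) + 16*47 = (2 - 460) + 752 = -458 + 752 = 294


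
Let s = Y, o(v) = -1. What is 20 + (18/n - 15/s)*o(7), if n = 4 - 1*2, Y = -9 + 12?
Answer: 16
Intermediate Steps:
Y = 3
s = 3
n = 2 (n = 4 - 2 = 2)
20 + (18/n - 15/s)*o(7) = 20 + (18/2 - 15/3)*(-1) = 20 + (18*(½) - 15*⅓)*(-1) = 20 + (9 - 5)*(-1) = 20 + 4*(-1) = 20 - 4 = 16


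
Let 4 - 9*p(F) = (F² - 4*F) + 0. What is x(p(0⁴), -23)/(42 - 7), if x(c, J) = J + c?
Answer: -29/45 ≈ -0.64444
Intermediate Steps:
p(F) = 4/9 - F²/9 + 4*F/9 (p(F) = 4/9 - ((F² - 4*F) + 0)/9 = 4/9 - (F² - 4*F)/9 = 4/9 + (-F²/9 + 4*F/9) = 4/9 - F²/9 + 4*F/9)
x(p(0⁴), -23)/(42 - 7) = (-23 + (4/9 - (0⁴)²/9 + (4/9)*0⁴))/(42 - 7) = (-23 + (4/9 - ⅑*0² + (4/9)*0))/35 = (-23 + (4/9 - ⅑*0 + 0))*(1/35) = (-23 + (4/9 + 0 + 0))*(1/35) = (-23 + 4/9)*(1/35) = -203/9*1/35 = -29/45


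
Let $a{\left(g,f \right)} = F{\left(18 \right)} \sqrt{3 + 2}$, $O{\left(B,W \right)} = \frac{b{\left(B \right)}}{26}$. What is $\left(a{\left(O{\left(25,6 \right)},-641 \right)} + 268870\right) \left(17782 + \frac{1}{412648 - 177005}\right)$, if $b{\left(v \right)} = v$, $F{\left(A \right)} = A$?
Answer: $\frac{1126620102965490}{235643} + \frac{75423668886 \sqrt{5}}{235643} \approx 4.7818 \cdot 10^{9}$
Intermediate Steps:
$O{\left(B,W \right)} = \frac{B}{26}$
$a{\left(g,f \right)} = 18 \sqrt{5}$ ($a{\left(g,f \right)} = 18 \sqrt{3 + 2} = 18 \sqrt{5}$)
$\left(a{\left(O{\left(25,6 \right)},-641 \right)} + 268870\right) \left(17782 + \frac{1}{412648 - 177005}\right) = \left(18 \sqrt{5} + 268870\right) \left(17782 + \frac{1}{412648 - 177005}\right) = \left(268870 + 18 \sqrt{5}\right) \left(17782 + \frac{1}{235643}\right) = \left(268870 + 18 \sqrt{5}\right) \frac{4190203827}{235643} = \frac{1126620102965490}{235643} + \frac{75423668886 \sqrt{5}}{235643}$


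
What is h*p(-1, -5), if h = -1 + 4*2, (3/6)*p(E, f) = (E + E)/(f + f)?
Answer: 14/5 ≈ 2.8000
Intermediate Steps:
p(E, f) = 2*E/f (p(E, f) = 2*((E + E)/(f + f)) = 2*((2*E)/((2*f))) = 2*((2*E)*(1/(2*f))) = 2*(E/f) = 2*E/f)
h = 7 (h = -1 + 8 = 7)
h*p(-1, -5) = 7*(2*(-1)/(-5)) = 7*(2*(-1)*(-1/5)) = 7*(2/5) = 14/5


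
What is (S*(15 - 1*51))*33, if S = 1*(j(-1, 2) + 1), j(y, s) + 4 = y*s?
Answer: 5940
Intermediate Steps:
j(y, s) = -4 + s*y (j(y, s) = -4 + y*s = -4 + s*y)
S = -5 (S = 1*((-4 + 2*(-1)) + 1) = 1*((-4 - 2) + 1) = 1*(-6 + 1) = 1*(-5) = -5)
(S*(15 - 1*51))*33 = -5*(15 - 1*51)*33 = -5*(15 - 51)*33 = -5*(-36)*33 = 180*33 = 5940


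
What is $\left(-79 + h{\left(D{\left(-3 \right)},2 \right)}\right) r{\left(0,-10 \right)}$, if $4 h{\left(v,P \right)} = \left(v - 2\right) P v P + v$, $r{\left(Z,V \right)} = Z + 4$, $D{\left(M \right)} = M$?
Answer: $-259$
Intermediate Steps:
$r{\left(Z,V \right)} = 4 + Z$
$h{\left(v,P \right)} = \frac{v}{4} + \frac{v P^{2} \left(-2 + v\right)}{4}$ ($h{\left(v,P \right)} = \frac{\left(v - 2\right) P v P + v}{4} = \frac{\left(-2 + v\right) P v P + v}{4} = \frac{P \left(-2 + v\right) v P + v}{4} = \frac{P v \left(-2 + v\right) P + v}{4} = \frac{v P^{2} \left(-2 + v\right) + v}{4} = \frac{v + v P^{2} \left(-2 + v\right)}{4} = \frac{v}{4} + \frac{v P^{2} \left(-2 + v\right)}{4}$)
$\left(-79 + h{\left(D{\left(-3 \right)},2 \right)}\right) r{\left(0,-10 \right)} = \left(-79 + \frac{1}{4} \left(-3\right) \left(1 - 2 \cdot 2^{2} - 3 \cdot 2^{2}\right)\right) \left(4 + 0\right) = \left(-79 + \frac{1}{4} \left(-3\right) \left(1 - 8 - 12\right)\right) 4 = \left(-79 + \frac{1}{4} \left(-3\right) \left(-19\right)\right) 4 = \left(-79 + \frac{57}{4}\right) 4 = \left(- \frac{259}{4}\right) 4 = -259$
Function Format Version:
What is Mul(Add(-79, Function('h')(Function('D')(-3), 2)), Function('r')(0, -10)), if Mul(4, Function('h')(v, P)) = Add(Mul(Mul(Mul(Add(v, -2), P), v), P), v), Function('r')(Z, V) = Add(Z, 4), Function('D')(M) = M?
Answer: -259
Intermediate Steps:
Function('r')(Z, V) = Add(4, Z)
Function('h')(v, P) = Add(Mul(Rational(1, 4), v), Mul(Rational(1, 4), v, Pow(P, 2), Add(-2, v))) (Function('h')(v, P) = Mul(Rational(1, 4), Add(Mul(Mul(Mul(Add(v, -2), P), v), P), v)) = Mul(Rational(1, 4), Add(Mul(Mul(Mul(Add(-2, v), P), v), P), v)) = Mul(Rational(1, 4), Add(Mul(Mul(Mul(P, Add(-2, v)), v), P), v)) = Mul(Rational(1, 4), Add(Mul(Mul(P, v, Add(-2, v)), P), v)) = Mul(Rational(1, 4), Add(Mul(v, Pow(P, 2), Add(-2, v)), v)) = Mul(Rational(1, 4), Add(v, Mul(v, Pow(P, 2), Add(-2, v)))) = Add(Mul(Rational(1, 4), v), Mul(Rational(1, 4), v, Pow(P, 2), Add(-2, v))))
Mul(Add(-79, Function('h')(Function('D')(-3), 2)), Function('r')(0, -10)) = Mul(Add(-79, Mul(Rational(1, 4), -3, Add(1, Mul(-2, Pow(2, 2)), Mul(-3, Pow(2, 2))))), Add(4, 0)) = Mul(Add(-79, Mul(Rational(1, 4), -3, Add(1, Mul(-2, 4), Mul(-3, 4)))), 4) = Mul(Add(-79, Mul(Rational(1, 4), -3, Add(1, -8, -12))), 4) = Mul(Add(-79, Mul(Rational(1, 4), -3, -19)), 4) = Mul(Add(-79, Rational(57, 4)), 4) = Mul(Rational(-259, 4), 4) = -259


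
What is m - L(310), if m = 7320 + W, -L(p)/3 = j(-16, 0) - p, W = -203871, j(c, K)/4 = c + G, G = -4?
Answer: -197721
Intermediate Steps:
j(c, K) = -16 + 4*c (j(c, K) = 4*(c - 4) = 4*(-4 + c) = -16 + 4*c)
L(p) = 240 + 3*p (L(p) = -3*((-16 + 4*(-16)) - p) = -3*((-16 - 64) - p) = -3*(-80 - p) = 240 + 3*p)
m = -196551 (m = 7320 - 203871 = -196551)
m - L(310) = -196551 - (240 + 3*310) = -196551 - (240 + 930) = -196551 - 1*1170 = -196551 - 1170 = -197721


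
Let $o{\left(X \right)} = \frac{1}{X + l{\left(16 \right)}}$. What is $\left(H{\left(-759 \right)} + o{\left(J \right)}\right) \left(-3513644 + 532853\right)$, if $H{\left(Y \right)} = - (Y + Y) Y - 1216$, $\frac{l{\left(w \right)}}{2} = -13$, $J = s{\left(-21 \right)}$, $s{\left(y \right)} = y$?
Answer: $\frac{161585004794697}{47} \approx 3.438 \cdot 10^{12}$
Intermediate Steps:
$J = -21$
$l{\left(w \right)} = -26$ ($l{\left(w \right)} = 2 \left(-13\right) = -26$)
$H{\left(Y \right)} = -1216 - 2 Y^{2}$ ($H{\left(Y \right)} = - 2 Y Y - 1216 = - 2 Y^{2} - 1216 = -1216 - 2 Y^{2}$)
$o{\left(X \right)} = \frac{1}{-26 + X}$ ($o{\left(X \right)} = \frac{1}{X - 26} = \frac{1}{-26 + X}$)
$\left(H{\left(-759 \right)} + o{\left(J \right)}\right) \left(-3513644 + 532853\right) = \left(\left(-1216 - 2 \left(-759\right)^{2}\right) + \frac{1}{-26 - 21}\right) \left(-3513644 + 532853\right) = \left(\left(-1216 - 1152162\right) + \frac{1}{-47}\right) \left(-2980791\right) = \left(\left(-1216 - 1152162\right) - \frac{1}{47}\right) \left(-2980791\right) = \left(-1153378 - \frac{1}{47}\right) \left(-2980791\right) = \left(- \frac{54208767}{47}\right) \left(-2980791\right) = \frac{161585004794697}{47}$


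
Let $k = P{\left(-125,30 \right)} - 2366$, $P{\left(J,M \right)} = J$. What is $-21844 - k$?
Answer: $-19353$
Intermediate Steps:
$k = -2491$ ($k = -125 - 2366 = -2491$)
$-21844 - k = -21844 - -2491 = -21844 + 2491 = -19353$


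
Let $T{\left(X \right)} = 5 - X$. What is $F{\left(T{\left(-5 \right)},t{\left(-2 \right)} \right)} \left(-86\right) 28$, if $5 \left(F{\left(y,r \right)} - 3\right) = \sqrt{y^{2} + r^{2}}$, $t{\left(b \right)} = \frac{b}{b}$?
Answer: $-7224 - \frac{2408 \sqrt{101}}{5} \approx -12064.0$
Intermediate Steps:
$t{\left(b \right)} = 1$
$F{\left(y,r \right)} = 3 + \frac{\sqrt{r^{2} + y^{2}}}{5}$ ($F{\left(y,r \right)} = 3 + \frac{\sqrt{y^{2} + r^{2}}}{5} = 3 + \frac{\sqrt{r^{2} + y^{2}}}{5}$)
$F{\left(T{\left(-5 \right)},t{\left(-2 \right)} \right)} \left(-86\right) 28 = \left(3 + \frac{\sqrt{1^{2} + \left(5 - -5\right)^{2}}}{5}\right) \left(-86\right) 28 = \left(3 + \frac{\sqrt{1 + \left(5 + 5\right)^{2}}}{5}\right) \left(-86\right) 28 = \left(3 + \frac{\sqrt{1 + 10^{2}}}{5}\right) \left(-86\right) 28 = \left(3 + \frac{\sqrt{1 + 100}}{5}\right) \left(-86\right) 28 = \left(3 + \frac{\sqrt{101}}{5}\right) \left(-86\right) 28 = \left(-258 - \frac{86 \sqrt{101}}{5}\right) 28 = -7224 - \frac{2408 \sqrt{101}}{5}$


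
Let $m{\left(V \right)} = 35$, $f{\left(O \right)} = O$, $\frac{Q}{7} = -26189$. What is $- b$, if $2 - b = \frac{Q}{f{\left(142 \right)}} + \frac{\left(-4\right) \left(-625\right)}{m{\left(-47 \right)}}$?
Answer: $- \frac{1214249}{994} \approx -1221.6$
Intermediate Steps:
$Q = -183323$ ($Q = 7 \left(-26189\right) = -183323$)
$b = \frac{1214249}{994}$ ($b = 2 - \left(- \frac{183323}{142} + \frac{\left(-4\right) \left(-625\right)}{35}\right) = 2 - \left(\left(-183323\right) \frac{1}{142} + 2500 \cdot \frac{1}{35}\right) = 2 - \left(- \frac{183323}{142} + \frac{500}{7}\right) = 2 - - \frac{1212261}{994} = 2 + \frac{1212261}{994} = \frac{1214249}{994} \approx 1221.6$)
$- b = \left(-1\right) \frac{1214249}{994} = - \frac{1214249}{994}$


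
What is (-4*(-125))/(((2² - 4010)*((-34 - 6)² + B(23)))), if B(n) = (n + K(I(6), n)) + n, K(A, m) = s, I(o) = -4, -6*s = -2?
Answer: -750/9892817 ≈ -7.5813e-5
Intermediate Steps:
s = ⅓ (s = -⅙*(-2) = ⅓ ≈ 0.33333)
K(A, m) = ⅓
B(n) = ⅓ + 2*n (B(n) = (n + ⅓) + n = (⅓ + n) + n = ⅓ + 2*n)
(-4*(-125))/(((2² - 4010)*((-34 - 6)² + B(23)))) = (-4*(-125))/(((2² - 4010)*((-34 - 6)² + (⅓ + 2*23)))) = 500/(((4 - 4010)*((-40)² + (⅓ + 46)))) = 500/((-4006*(1600 + 139/3))) = 500/((-4006*4939/3)) = 500/(-19785634/3) = 500*(-3/19785634) = -750/9892817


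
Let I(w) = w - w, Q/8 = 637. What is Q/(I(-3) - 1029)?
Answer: -104/21 ≈ -4.9524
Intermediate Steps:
Q = 5096 (Q = 8*637 = 5096)
I(w) = 0
Q/(I(-3) - 1029) = 5096/(0 - 1029) = 5096/(-1029) = -1/1029*5096 = -104/21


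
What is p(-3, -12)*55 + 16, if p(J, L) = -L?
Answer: 676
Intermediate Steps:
p(-3, -12)*55 + 16 = -1*(-12)*55 + 16 = 12*55 + 16 = 660 + 16 = 676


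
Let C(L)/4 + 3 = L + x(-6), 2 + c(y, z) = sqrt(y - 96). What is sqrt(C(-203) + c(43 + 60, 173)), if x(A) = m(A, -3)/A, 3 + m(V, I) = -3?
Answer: sqrt(-822 + sqrt(7)) ≈ 28.624*I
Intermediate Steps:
m(V, I) = -6 (m(V, I) = -3 - 3 = -6)
x(A) = -6/A
c(y, z) = -2 + sqrt(-96 + y) (c(y, z) = -2 + sqrt(y - 96) = -2 + sqrt(-96 + y))
C(L) = -8 + 4*L (C(L) = -12 + 4*(L - 6/(-6)) = -12 + 4*(L - 6*(-1/6)) = -12 + 4*(L + 1) = -12 + 4*(1 + L) = -12 + (4 + 4*L) = -8 + 4*L)
sqrt(C(-203) + c(43 + 60, 173)) = sqrt((-8 + 4*(-203)) + (-2 + sqrt(-96 + (43 + 60)))) = sqrt((-8 - 812) + (-2 + sqrt(-96 + 103))) = sqrt(-820 + (-2 + sqrt(7))) = sqrt(-822 + sqrt(7))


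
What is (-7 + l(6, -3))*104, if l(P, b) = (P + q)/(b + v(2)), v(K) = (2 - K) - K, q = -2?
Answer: -4056/5 ≈ -811.20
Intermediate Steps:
v(K) = 2 - 2*K
l(P, b) = (-2 + P)/(-2 + b) (l(P, b) = (P - 2)/(b + (2 - 2*2)) = (-2 + P)/(b + (2 - 4)) = (-2 + P)/(b - 2) = (-2 + P)/(-2 + b))
(-7 + l(6, -3))*104 = (-7 + (-2 + 6)/(-2 - 3))*104 = (-7 + 4/(-5))*104 = (-7 - ⅕*4)*104 = (-7 - ⅘)*104 = -39/5*104 = -4056/5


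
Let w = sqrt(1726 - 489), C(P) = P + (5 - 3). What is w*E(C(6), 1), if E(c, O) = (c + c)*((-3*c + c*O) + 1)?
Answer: -240*sqrt(1237) ≈ -8441.0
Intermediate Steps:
C(P) = 2 + P (C(P) = P + 2 = 2 + P)
w = sqrt(1237) ≈ 35.171
E(c, O) = 2*c*(1 - 3*c + O*c) (E(c, O) = (2*c)*((-3*c + O*c) + 1) = (2*c)*(1 - 3*c + O*c) = 2*c*(1 - 3*c + O*c))
w*E(C(6), 1) = sqrt(1237)*(2*(2 + 6)*(1 - 3*(2 + 6) + 1*(2 + 6))) = sqrt(1237)*(2*8*(1 - 3*8 + 1*8)) = sqrt(1237)*(2*8*(1 - 24 + 8)) = sqrt(1237)*(2*8*(-15)) = sqrt(1237)*(-240) = -240*sqrt(1237)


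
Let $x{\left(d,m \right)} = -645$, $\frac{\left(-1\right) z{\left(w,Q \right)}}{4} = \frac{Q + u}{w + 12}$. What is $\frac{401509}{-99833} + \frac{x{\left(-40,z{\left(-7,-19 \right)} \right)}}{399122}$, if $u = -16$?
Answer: $- \frac{160315467383}{39845546626} \approx -4.0234$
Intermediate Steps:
$z{\left(w,Q \right)} = - \frac{4 \left(-16 + Q\right)}{12 + w}$ ($z{\left(w,Q \right)} = - 4 \frac{Q - 16}{w + 12} = - 4 \frac{-16 + Q}{12 + w} = - \frac{4 \left(-16 + Q\right)}{12 + w}$)
$\frac{401509}{-99833} + \frac{x{\left(-40,z{\left(-7,-19 \right)} \right)}}{399122} = \frac{401509}{-99833} - \frac{645}{399122} = 401509 \left(- \frac{1}{99833}\right) - \frac{645}{399122} = - \frac{401509}{99833} - \frac{645}{399122} = - \frac{160315467383}{39845546626}$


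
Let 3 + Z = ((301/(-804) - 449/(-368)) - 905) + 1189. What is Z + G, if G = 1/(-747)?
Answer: 5191019029/18418032 ≈ 281.84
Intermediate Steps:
Z = 20847565/73968 (Z = -3 + (((301/(-804) - 449/(-368)) - 905) + 1189) = -3 + (((301*(-1/804) - 449*(-1/368)) - 905) + 1189) = -3 + (((-301/804 + 449/368) - 905) + 1189) = -3 + ((62557/73968 - 905) + 1189) = -3 + (-66878483/73968 + 1189) = -3 + 21069469/73968 = 20847565/73968 ≈ 281.85)
G = -1/747 ≈ -0.0013387
Z + G = 20847565/73968 - 1/747 = 5191019029/18418032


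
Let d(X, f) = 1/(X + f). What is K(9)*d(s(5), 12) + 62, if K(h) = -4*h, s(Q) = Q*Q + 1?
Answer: 1160/19 ≈ 61.053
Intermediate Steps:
s(Q) = 1 + Q² (s(Q) = Q² + 1 = 1 + Q²)
K(9)*d(s(5), 12) + 62 = (-4*9)/((1 + 5²) + 12) + 62 = -36/((1 + 25) + 12) + 62 = -36/(26 + 12) + 62 = -36/38 + 62 = -36*1/38 + 62 = -18/19 + 62 = 1160/19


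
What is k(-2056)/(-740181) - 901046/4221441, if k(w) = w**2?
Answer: -6170514117434/1041543473607 ≈ -5.9244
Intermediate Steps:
k(-2056)/(-740181) - 901046/4221441 = (-2056)**2/(-740181) - 901046/4221441 = 4227136*(-1/740181) - 901046*1/4221441 = -4227136/740181 - 901046/4221441 = -6170514117434/1041543473607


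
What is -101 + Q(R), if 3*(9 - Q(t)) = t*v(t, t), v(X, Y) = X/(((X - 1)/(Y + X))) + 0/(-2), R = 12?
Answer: -2164/11 ≈ -196.73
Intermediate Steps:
v(X, Y) = X*(X + Y)/(-1 + X) (v(X, Y) = X/(((-1 + X)/(X + Y))) + 0*(-1/2) = X/(((-1 + X)/(X + Y))) + 0 = X*((X + Y)/(-1 + X)) + 0 = X*(X + Y)/(-1 + X) + 0 = X*(X + Y)/(-1 + X))
Q(t) = 9 - 2*t**3/(3*(-1 + t)) (Q(t) = 9 - t*t*(t + t)/(-1 + t)/3 = 9 - t*t*(2*t)/(-1 + t)/3 = 9 - t*2*t**2/(-1 + t)/3 = 9 - 2*t**3/(3*(-1 + t)))
-101 + Q(R) = -101 + (-27 - 2*12**3 + 27*12)/(3*(-1 + 12)) = -101 + (1/3)*(-27 - 2*1728 + 324)/11 = -101 + (1/3)*(1/11)*(-27 - 3456 + 324) = -101 + (1/3)*(1/11)*(-3159) = -101 - 1053/11 = -2164/11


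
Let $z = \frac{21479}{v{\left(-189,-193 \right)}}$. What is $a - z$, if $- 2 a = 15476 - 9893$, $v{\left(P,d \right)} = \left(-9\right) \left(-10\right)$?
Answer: $- \frac{136357}{45} \approx -3030.2$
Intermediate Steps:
$v{\left(P,d \right)} = 90$
$a = - \frac{5583}{2}$ ($a = - \frac{15476 - 9893}{2} = \left(- \frac{1}{2}\right) 5583 = - \frac{5583}{2} \approx -2791.5$)
$z = \frac{21479}{90} \approx 238.66$
$a - z = - \frac{5583}{2} - \frac{21479}{90} = - \frac{136357}{45}$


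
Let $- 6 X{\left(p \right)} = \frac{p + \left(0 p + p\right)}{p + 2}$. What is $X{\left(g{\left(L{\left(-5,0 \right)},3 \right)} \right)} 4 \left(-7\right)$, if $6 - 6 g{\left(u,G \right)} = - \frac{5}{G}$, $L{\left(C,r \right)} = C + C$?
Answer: $\frac{644}{177} \approx 3.6384$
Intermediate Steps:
$L{\left(C,r \right)} = 2 C$
$g{\left(u,G \right)} = 1 + \frac{5}{6 G}$ ($g{\left(u,G \right)} = 1 - \frac{\left(-5\right) \frac{1}{G}}{6} = 1 + \frac{5}{6 G}$)
$X{\left(p \right)} = - \frac{p}{3 \left(2 + p\right)}$ ($X{\left(p \right)} = - \frac{\left(p + \left(0 p + p\right)\right) \frac{1}{p + 2}}{6} = - \frac{\left(p + \left(0 + p\right)\right) \frac{1}{2 + p}}{6} = - \frac{\left(p + p\right) \frac{1}{2 + p}}{6} = - \frac{2 p \frac{1}{2 + p}}{6} = - \frac{p}{3 \left(2 + p\right)}$)
$X{\left(g{\left(L{\left(-5,0 \right)},3 \right)} \right)} 4 \left(-7\right) = - \frac{\frac{1}{3} \left(\frac{5}{6} + 3\right)}{6 + 3 \frac{\frac{5}{6} + 3}{3}} \cdot 4 \left(-7\right) = - \frac{\frac{1}{3} \cdot \frac{23}{6}}{6 + 3 \cdot \frac{1}{3} \cdot \frac{23}{6}} \cdot 4 \left(-7\right) = \left(-1\right) \frac{23}{18} \frac{1}{6 + 3 \cdot \frac{23}{18}} \cdot 4 \left(-7\right) = \left(-1\right) \frac{23}{18} \frac{1}{6 + \frac{23}{6}} \cdot 4 \left(-7\right) = \left(-1\right) \frac{23}{18} \frac{1}{\frac{59}{6}} \cdot 4 \left(-7\right) = \left(-1\right) \frac{23}{18} \cdot \frac{6}{59} \cdot 4 \left(-7\right) = \left(- \frac{23}{177}\right) 4 \left(-7\right) = \left(- \frac{92}{177}\right) \left(-7\right) = \frac{644}{177}$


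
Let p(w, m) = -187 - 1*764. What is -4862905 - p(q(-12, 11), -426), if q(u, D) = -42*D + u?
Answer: -4861954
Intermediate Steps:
q(u, D) = u - 42*D
p(w, m) = -951 (p(w, m) = -187 - 764 = -951)
-4862905 - p(q(-12, 11), -426) = -4862905 - 1*(-951) = -4862905 + 951 = -4861954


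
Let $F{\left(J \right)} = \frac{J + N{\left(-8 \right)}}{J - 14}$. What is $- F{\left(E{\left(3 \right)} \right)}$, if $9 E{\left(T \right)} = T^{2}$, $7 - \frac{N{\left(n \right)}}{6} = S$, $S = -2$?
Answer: $\frac{55}{13} \approx 4.2308$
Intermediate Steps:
$N{\left(n \right)} = 54$ ($N{\left(n \right)} = 42 - -12 = 42 + 12 = 54$)
$E{\left(T \right)} = \frac{T^{2}}{9}$
$F{\left(J \right)} = \frac{54 + J}{-14 + J}$ ($F{\left(J \right)} = \frac{J + 54}{J - 14} = \frac{54 + J}{-14 + J}$)
$- F{\left(E{\left(3 \right)} \right)} = - \frac{54 + \frac{3^{2}}{9}}{-14 + \frac{3^{2}}{9}} = - \frac{54 + \frac{1}{9} \cdot 9}{-14 + \frac{1}{9} \cdot 9} = - \frac{54 + 1}{-14 + 1} = - \frac{55}{-13} = - \frac{\left(-1\right) 55}{13} = \left(-1\right) \left(- \frac{55}{13}\right) = \frac{55}{13}$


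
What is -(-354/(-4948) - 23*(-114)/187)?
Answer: -6519927/462638 ≈ -14.093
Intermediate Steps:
-(-354/(-4948) - 23*(-114)/187) = -(-354*(-1/4948) + 2622*(1/187)) = -(177/2474 + 2622/187) = -1*6519927/462638 = -6519927/462638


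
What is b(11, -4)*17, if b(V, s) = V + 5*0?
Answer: 187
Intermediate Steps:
b(V, s) = V (b(V, s) = V + 0 = V)
b(11, -4)*17 = 11*17 = 187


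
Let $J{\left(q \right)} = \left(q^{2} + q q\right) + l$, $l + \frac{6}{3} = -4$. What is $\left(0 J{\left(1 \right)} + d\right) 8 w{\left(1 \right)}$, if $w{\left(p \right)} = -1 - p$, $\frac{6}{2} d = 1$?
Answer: $- \frac{16}{3} \approx -5.3333$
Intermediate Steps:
$l = -6$ ($l = -2 - 4 = -6$)
$d = \frac{1}{3}$ ($d = \frac{1}{3} \cdot 1 = \frac{1}{3} \approx 0.33333$)
$J{\left(q \right)} = -6 + 2 q^{2}$ ($J{\left(q \right)} = \left(q^{2} + q q\right) - 6 = \left(q^{2} + q^{2}\right) - 6 = 2 q^{2} - 6 = -6 + 2 q^{2}$)
$\left(0 J{\left(1 \right)} + d\right) 8 w{\left(1 \right)} = \left(0 \left(-6 + 2 \cdot 1^{2}\right) + \frac{1}{3}\right) 8 \left(-1 - 1\right) = \left(0 \left(-6 + 2 \cdot 1\right) + \frac{1}{3}\right) 8 \left(-1 - 1\right) = \left(0 \left(-6 + 2\right) + \frac{1}{3}\right) 8 \left(-2\right) = \left(0 \left(-4\right) + \frac{1}{3}\right) 8 \left(-2\right) = \left(0 + \frac{1}{3}\right) 8 \left(-2\right) = \frac{1}{3} \cdot 8 \left(-2\right) = \frac{8}{3} \left(-2\right) = - \frac{16}{3}$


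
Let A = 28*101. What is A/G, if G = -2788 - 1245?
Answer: -2828/4033 ≈ -0.70121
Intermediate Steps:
G = -4033
A = 2828
A/G = 2828/(-4033) = 2828*(-1/4033) = -2828/4033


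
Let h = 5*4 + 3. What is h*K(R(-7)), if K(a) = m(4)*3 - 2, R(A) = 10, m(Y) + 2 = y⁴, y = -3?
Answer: 5405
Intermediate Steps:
m(Y) = 79 (m(Y) = -2 + (-3)⁴ = -2 + 81 = 79)
K(a) = 235 (K(a) = 79*3 - 2 = 237 - 2 = 235)
h = 23 (h = 20 + 3 = 23)
h*K(R(-7)) = 23*235 = 5405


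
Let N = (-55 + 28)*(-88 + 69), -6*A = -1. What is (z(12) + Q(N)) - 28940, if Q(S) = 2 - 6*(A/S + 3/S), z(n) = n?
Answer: -781003/27 ≈ -28926.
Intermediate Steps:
A = ⅙ (A = -⅙*(-1) = ⅙ ≈ 0.16667)
N = 513 (N = -27*(-19) = 513)
Q(S) = 2 - 19/S (Q(S) = 2 - 6*(1/(6*S) + 3/S) = 2 - 19/S)
(z(12) + Q(N)) - 28940 = (12 + (2 - 19/513)) - 28940 = (12 + (2 - 19*1/513)) - 28940 = (12 + (2 - 1/27)) - 28940 = (12 + 53/27) - 28940 = 377/27 - 28940 = -781003/27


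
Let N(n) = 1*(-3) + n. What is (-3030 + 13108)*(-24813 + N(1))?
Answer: -250085570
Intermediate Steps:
N(n) = -3 + n
(-3030 + 13108)*(-24813 + N(1)) = (-3030 + 13108)*(-24813 + (-3 + 1)) = 10078*(-24813 - 2) = 10078*(-24815) = -250085570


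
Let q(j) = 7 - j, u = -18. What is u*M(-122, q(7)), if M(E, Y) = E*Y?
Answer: 0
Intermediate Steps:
u*M(-122, q(7)) = -(-2196)*(7 - 1*7) = -(-2196)*(7 - 7) = -(-2196)*0 = -18*0 = 0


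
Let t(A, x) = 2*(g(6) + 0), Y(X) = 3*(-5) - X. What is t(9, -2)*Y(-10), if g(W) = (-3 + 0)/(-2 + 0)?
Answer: -15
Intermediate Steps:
g(W) = 3/2 (g(W) = -3/(-2) = -3*(-½) = 3/2)
Y(X) = -15 - X
t(A, x) = 3 (t(A, x) = 2*(3/2 + 0) = 2*(3/2) = 3)
t(9, -2)*Y(-10) = 3*(-15 - 1*(-10)) = 3*(-15 + 10) = 3*(-5) = -15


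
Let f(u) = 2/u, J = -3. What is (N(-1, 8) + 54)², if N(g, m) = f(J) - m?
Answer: 18496/9 ≈ 2055.1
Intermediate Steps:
N(g, m) = -⅔ - m (N(g, m) = 2/(-3) - m = 2*(-⅓) - m = -⅔ - m)
(N(-1, 8) + 54)² = ((-⅔ - 1*8) + 54)² = ((-⅔ - 8) + 54)² = (-26/3 + 54)² = (136/3)² = 18496/9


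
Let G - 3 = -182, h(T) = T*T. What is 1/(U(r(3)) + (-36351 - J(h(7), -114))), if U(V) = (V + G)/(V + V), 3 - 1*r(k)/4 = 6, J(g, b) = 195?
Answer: -24/876913 ≈ -2.7369e-5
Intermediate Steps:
h(T) = T²
G = -179 (G = 3 - 182 = -179)
r(k) = -12 (r(k) = 12 - 4*6 = 12 - 24 = -12)
U(V) = (-179 + V)/(2*V) (U(V) = (V - 179)/(V + V) = (-179 + V)/((2*V)) = (-179 + V)*(1/(2*V)) = (-179 + V)/(2*V))
1/(U(r(3)) + (-36351 - J(h(7), -114))) = 1/((½)*(-179 - 12)/(-12) + (-36351 - 1*195)) = 1/((½)*(-1/12)*(-191) + (-36351 - 195)) = 1/(191/24 - 36546) = 1/(-876913/24) = -24/876913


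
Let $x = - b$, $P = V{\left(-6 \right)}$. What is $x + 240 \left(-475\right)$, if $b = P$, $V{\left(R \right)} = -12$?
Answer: $-113988$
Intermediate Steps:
$P = -12$
$b = -12$
$x = 12$ ($x = \left(-1\right) \left(-12\right) = 12$)
$x + 240 \left(-475\right) = 12 + 240 \left(-475\right) = 12 - 114000 = -113988$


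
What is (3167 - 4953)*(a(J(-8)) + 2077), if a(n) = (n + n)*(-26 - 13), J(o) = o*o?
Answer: 5206190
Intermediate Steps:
J(o) = o²
a(n) = -78*n (a(n) = (2*n)*(-39) = -78*n)
(3167 - 4953)*(a(J(-8)) + 2077) = (3167 - 4953)*(-78*(-8)² + 2077) = -1786*(-78*64 + 2077) = -1786*(-4992 + 2077) = -1786*(-2915) = 5206190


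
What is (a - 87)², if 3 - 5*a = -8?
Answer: 179776/25 ≈ 7191.0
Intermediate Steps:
a = 11/5 (a = ⅗ - ⅕*(-8) = ⅗ + 8/5 = 11/5 ≈ 2.2000)
(a - 87)² = (11/5 - 87)² = (-424/5)² = 179776/25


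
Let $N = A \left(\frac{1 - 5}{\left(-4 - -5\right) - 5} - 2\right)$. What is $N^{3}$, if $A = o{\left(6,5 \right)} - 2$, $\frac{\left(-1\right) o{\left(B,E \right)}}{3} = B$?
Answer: $8000$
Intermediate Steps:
$o{\left(B,E \right)} = - 3 B$
$A = -20$ ($A = \left(-3\right) 6 - 2 = -18 - 2 = -20$)
$N = 20$ ($N = - 20 \left(\frac{1 - 5}{\left(-4 - -5\right) - 5} - 2\right) = - 20 \left(- \frac{4}{\left(-4 + 5\right) - 5} - 2\right) = - 20 \left(- \frac{4}{1 - 5} - 2\right) = - 20 \left(- \frac{4}{-4} - 2\right) = - 20 \left(\left(-4\right) \left(- \frac{1}{4}\right) - 2\right) = - 20 \left(1 - 2\right) = \left(-20\right) \left(-1\right) = 20$)
$N^{3} = 20^{3} = 8000$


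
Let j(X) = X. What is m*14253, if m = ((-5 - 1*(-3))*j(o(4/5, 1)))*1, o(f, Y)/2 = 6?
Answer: -342072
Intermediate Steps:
o(f, Y) = 12 (o(f, Y) = 2*6 = 12)
m = -24 (m = ((-5 - 1*(-3))*12)*1 = ((-5 + 3)*12)*1 = -2*12*1 = -24*1 = -24)
m*14253 = -24*14253 = -342072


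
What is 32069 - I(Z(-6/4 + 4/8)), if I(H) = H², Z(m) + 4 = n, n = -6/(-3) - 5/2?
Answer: 128195/4 ≈ 32049.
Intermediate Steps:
n = -½ (n = -6*(-⅓) - 5*½ = 2 - 5/2 = -½ ≈ -0.50000)
Z(m) = -9/2 (Z(m) = -4 - ½ = -9/2)
32069 - I(Z(-6/4 + 4/8)) = 32069 - (-9/2)² = 32069 - 1*81/4 = 32069 - 81/4 = 128195/4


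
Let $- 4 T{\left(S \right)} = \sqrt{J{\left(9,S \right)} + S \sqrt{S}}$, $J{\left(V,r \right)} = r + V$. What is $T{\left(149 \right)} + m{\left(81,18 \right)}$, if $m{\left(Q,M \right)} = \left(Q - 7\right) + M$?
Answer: $92 - \frac{\sqrt{158 + 149 \sqrt{149}}}{4} \approx 80.885$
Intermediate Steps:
$m{\left(Q,M \right)} = -7 + M + Q$ ($m{\left(Q,M \right)} = \left(-7 + Q\right) + M = -7 + M + Q$)
$J{\left(V,r \right)} = V + r$
$T{\left(S \right)} = - \frac{\sqrt{9 + S + S^{\frac{3}{2}}}}{4}$ ($T{\left(S \right)} = - \frac{\sqrt{\left(9 + S\right) + S \sqrt{S}}}{4} = - \frac{\sqrt{\left(9 + S\right) + S^{\frac{3}{2}}}}{4} = - \frac{\sqrt{9 + S + S^{\frac{3}{2}}}}{4}$)
$T{\left(149 \right)} + m{\left(81,18 \right)} = - \frac{\sqrt{9 + 149 + 149^{\frac{3}{2}}}}{4} + \left(-7 + 18 + 81\right) = - \frac{\sqrt{9 + 149 + 149 \sqrt{149}}}{4} + 92 = - \frac{\sqrt{158 + 149 \sqrt{149}}}{4} + 92 = 92 - \frac{\sqrt{158 + 149 \sqrt{149}}}{4}$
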